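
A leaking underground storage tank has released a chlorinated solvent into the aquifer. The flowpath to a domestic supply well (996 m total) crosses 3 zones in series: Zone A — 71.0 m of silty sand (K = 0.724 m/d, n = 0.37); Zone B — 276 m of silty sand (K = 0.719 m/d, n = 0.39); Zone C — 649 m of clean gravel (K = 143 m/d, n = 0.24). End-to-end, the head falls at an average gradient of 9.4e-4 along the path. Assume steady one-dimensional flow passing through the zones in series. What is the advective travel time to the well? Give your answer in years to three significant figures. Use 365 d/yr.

Steady 1-D flow in series ⇒ the Darcy flux q is identical in every zone and the zone head losses add (resistances L/K in series).
Σ(L/K) = 71.0/0.724 + 276/0.719 + 649/143 = 98.07 + 383.9 + 4.538 = 486.5 d
K_eq = L_total / Σ(L/K) = 996 / 486.5 = 2.047 m/d
q = K_eq · i = 2.047 × 9.4e-4 = 0.001925 m/d (same in every zone)
Zone A: v = q/n = 0.001925/0.37 = 0.005201 m/d → t_A = 71.0/0.005201 = 13650 d
Zone B: v = q/n = 0.001925/0.39 = 0.004935 m/d → t_B = 276/0.004935 = 55930 d
Zone C: v = q/n = 0.001925/0.24 = 0.008019 m/d → t_C = 649/0.008019 = 80930 d
Total t = 13650 + 55930 + 80930 = 150500 d
   = 150500 / 365 = 412 yr

412 years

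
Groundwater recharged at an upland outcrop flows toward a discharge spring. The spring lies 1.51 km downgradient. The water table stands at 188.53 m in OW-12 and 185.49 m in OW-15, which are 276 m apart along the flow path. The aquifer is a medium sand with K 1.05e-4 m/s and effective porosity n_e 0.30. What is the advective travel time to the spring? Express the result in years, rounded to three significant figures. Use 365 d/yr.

12.4 years

Hydraulic gradient i = (188.53 − 185.49) / 276 = 3.04 / 276 = 0.01101
K = 1.05e-4 m/s × 86400 s/d = 9.072 m/d
q = Ki = 9.072 × 0.01101 = 0.09992 m/d
v_s = q/n_e = 0.09992/0.30 = 0.3331 m/d
L = 1.51 km = 1510 m
t = L / v = 1510 / 0.3331 = 4533 d
   = 4533 / 365 = 12.4 yr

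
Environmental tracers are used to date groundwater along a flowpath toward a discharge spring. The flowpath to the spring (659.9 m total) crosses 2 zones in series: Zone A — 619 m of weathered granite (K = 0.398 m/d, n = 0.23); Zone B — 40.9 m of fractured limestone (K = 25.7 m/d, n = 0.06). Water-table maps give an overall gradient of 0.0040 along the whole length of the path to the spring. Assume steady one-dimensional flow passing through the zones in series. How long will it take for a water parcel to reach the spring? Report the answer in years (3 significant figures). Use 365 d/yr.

Steady 1-D flow in series ⇒ the Darcy flux q is identical in every zone and the zone head losses add (resistances L/K in series).
Σ(L/K) = 619/0.398 + 40.9/25.7 = 1555 + 1.591 = 1557 d
K_eq = L_total / Σ(L/K) = 659.9 / 1557 = 0.4239 m/d
q = K_eq · i = 0.4239 × 0.0040 = 0.001695 m/d (same in every zone)
Zone A: v = q/n = 0.001695/0.23 = 0.007372 m/d → t_A = 619/0.007372 = 83970 d
Zone B: v = q/n = 0.001695/0.06 = 0.02826 m/d → t_B = 40.9/0.02826 = 1447 d
Total t = 83970 + 1447 = 85420 d
   = 85420 / 365 = 234 yr

234 years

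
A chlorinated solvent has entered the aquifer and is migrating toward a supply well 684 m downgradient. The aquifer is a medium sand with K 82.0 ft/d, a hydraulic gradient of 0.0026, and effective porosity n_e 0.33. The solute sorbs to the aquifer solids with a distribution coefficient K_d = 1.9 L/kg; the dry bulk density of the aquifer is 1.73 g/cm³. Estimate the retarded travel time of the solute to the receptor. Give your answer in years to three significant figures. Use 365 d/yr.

K = 82.0 ft/d × 0.3048 = 24.99 m/d
q = Ki = 24.99 × 0.0026 = 0.06498 m/d
v_s = q/n_e = 0.06498/0.33 = 0.1969 m/d
Retardation R = 1 + ρ_b·K_d/n = 1 + 1.73×1.9/0.33 = 10.96
Contaminant velocity v_c = v/R = 0.1969/10.96 = 0.01797 m/d
t = L/v_c = 684/0.01797 = 38070 d
   = 38070/365 = 104 yr

104 years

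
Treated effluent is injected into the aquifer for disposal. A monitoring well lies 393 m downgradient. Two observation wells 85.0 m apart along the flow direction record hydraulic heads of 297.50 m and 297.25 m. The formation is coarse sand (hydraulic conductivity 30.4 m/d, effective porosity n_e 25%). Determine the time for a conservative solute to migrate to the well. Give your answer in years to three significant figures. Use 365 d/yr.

Hydraulic gradient i = (297.50 − 297.25) / 85.0 = 0.25 / 85.0 = 0.002941
Specific discharge q = 30.4 × 0.002941 = 0.08941 m/d
Seepage velocity v = q / n = 0.08941 / 0.25 = 0.3576 m/d
t = L / v = 393 / 0.3576 = 1099 d
   = 1099 / 365 = 3.01 yr

3.01 years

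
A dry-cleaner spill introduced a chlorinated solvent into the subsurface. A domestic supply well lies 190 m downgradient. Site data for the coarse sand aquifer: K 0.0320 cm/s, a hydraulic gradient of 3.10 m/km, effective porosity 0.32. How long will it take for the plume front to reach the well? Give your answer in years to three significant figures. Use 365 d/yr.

K = 0.0320 cm/s × 864 = 27.65 m/d
q = Ki = 27.65 × 0.0031 = 0.08571 m/d
Seepage velocity v = q / n = 0.08571 / 0.32 = 0.2678 m/d
t = L / v = 190 / 0.2678 = 709.4 d
   = 709.4 / 365 = 1.94 yr

1.94 years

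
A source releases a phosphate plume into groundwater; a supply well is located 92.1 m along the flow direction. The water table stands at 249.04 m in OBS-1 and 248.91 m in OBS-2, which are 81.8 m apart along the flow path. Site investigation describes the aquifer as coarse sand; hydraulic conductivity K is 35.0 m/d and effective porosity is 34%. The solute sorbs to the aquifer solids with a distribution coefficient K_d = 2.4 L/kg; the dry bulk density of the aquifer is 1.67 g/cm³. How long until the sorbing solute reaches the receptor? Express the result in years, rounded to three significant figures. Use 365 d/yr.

19.7 years

Hydraulic gradient i = (249.04 − 248.91) / 81.8 = 0.13 / 81.8 = 0.001589
Specific discharge q = 35.0 × 0.001589 = 0.05562 m/d
Average linear velocity = 0.05562 / 0.34 = 0.1636 m/d
Retardation R = 1 + ρ_b·K_d/n = 1 + 1.67×2.4/0.34 = 12.79
Contaminant velocity v_c = v/R = 0.1636/12.79 = 0.01279 m/d
t = L/v_c = 92.1/0.01279 = 7199 d
   = 7199/365 = 19.7 yr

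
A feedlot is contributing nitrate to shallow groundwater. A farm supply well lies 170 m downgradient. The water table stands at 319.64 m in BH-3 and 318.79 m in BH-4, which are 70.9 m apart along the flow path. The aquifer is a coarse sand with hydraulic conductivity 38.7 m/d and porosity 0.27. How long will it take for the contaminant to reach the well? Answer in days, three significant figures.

98.9 days

Hydraulic gradient i = (319.64 − 318.79) / 70.9 = 0.85 / 70.9 = 0.01199
Darcy flux q = K·i = 38.7 × 0.01199 = 0.4640 m/d
Seepage velocity v = q / n = 0.4640 / 0.27 = 1.718 m/d
t = L / v = 170 / 1.718 = 98.93 d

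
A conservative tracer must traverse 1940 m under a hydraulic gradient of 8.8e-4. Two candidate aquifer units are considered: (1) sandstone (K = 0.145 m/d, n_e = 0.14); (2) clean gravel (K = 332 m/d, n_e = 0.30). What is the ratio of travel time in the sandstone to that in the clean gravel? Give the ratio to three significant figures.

Unit 1 (sandstone): v = 0.145×8.8e-4/0.14 = 9.114e-4 m/d, t = 1940/9.114e-4 = 2.129e6 d
Unit 2 (clean gravel): v = 332×8.8e-4/0.30 = 0.9739 m/d, t = 1940/0.9739 = 1992 d
t(sandstone) / t(clean gravel) = 2.129e6/1992 = 1070

1070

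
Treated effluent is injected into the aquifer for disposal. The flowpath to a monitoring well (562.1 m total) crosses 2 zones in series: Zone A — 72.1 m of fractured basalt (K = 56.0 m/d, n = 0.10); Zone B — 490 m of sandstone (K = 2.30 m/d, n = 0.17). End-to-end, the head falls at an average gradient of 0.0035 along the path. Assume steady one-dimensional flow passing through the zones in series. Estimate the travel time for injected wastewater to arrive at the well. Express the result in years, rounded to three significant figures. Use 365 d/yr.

27.0 years

Continuity: the same q passes through each zone, so ΔH = q·Σ(L_j/K_j) — the zones act as resistances in series.
Σ(L/K) = 72.1/56.0 + 490/2.30 = 1.287 + 213.0 = 214.3 d
K_eq = L_total / Σ(L/K) = 562.1 / 214.3 = 2.623 m/d
q = K_eq · i = 2.623 × 0.0035 = 0.009179 m/d (same in every zone)
Zone A: v = q/n = 0.009179/0.10 = 0.09179 m/d → t_A = 72.1/0.09179 = 785.5 d
Zone B: v = q/n = 0.009179/0.17 = 0.05399 m/d → t_B = 490/0.05399 = 9075 d
Total t = 785.5 + 9075 = 9861 d
   = 9861 / 365 = 27.0 yr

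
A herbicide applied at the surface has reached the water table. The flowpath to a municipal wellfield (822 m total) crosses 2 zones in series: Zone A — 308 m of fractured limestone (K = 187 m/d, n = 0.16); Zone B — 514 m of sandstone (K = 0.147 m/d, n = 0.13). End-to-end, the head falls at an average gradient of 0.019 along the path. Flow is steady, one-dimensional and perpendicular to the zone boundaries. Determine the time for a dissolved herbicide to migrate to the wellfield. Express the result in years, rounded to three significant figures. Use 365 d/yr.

71.2 years

Steady 1-D flow in series ⇒ the Darcy flux q is identical in every zone and the zone head losses add (resistances L/K in series).
Σ(L/K) = 308/187 + 514/0.147 = 1.647 + 3497 = 3498 d
K_eq = L_total / Σ(L/K) = 822 / 3498 = 0.2350 m/d
q = K_eq · i = 0.2350 × 0.019 = 0.004465 m/d (same in every zone)
Zone A: v = q/n = 0.004465/0.16 = 0.02790 m/d → t_A = 308/0.02790 = 11040 d
Zone B: v = q/n = 0.004465/0.13 = 0.03434 m/d → t_B = 514/0.03434 = 14970 d
Total t = 11040 + 14970 = 26010 d
   = 26010 / 365 = 71.2 yr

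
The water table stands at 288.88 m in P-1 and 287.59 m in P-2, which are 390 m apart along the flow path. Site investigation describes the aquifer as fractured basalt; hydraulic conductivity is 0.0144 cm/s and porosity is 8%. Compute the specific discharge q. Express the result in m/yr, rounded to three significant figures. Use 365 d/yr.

15.0 m/yr

Hydraulic gradient i = (288.88 − 287.59) / 390 = 1.29 / 390 = 0.003308
K = 0.0144 cm/s × 864 = 12.44 m/d
Darcy flux q = K·i = 12.44 × 0.003308 = 0.04115 m/d
   = 0.04115 × 365 = 15.0 m/yr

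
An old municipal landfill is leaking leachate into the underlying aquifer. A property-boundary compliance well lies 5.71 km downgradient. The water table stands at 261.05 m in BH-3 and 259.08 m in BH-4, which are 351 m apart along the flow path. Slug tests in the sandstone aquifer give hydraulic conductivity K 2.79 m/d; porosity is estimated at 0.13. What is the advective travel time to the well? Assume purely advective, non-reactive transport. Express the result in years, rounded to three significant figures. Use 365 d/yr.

130 years

Hydraulic gradient i = (261.05 − 259.08) / 351 = 1.97 / 351 = 0.005613
Specific discharge q = 2.79 × 0.005613 = 0.01566 m/d
v = Ki/n = 2.79·0.005613/0.13 = 0.1205 m/d
L = 5.71 km = 5710 m
t = L / v = 5710 / 0.1205 = 47400 d
   = 47400 / 365 = 130 yr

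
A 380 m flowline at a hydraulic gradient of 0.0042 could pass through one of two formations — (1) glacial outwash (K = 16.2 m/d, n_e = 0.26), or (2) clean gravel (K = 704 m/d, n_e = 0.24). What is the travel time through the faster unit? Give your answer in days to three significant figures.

30.8 days

Unit 1 (glacial outwash): v = 16.2×0.0042/0.26 = 0.2617 m/d, t = 380/0.2617 = 1452 d
Unit 2 (clean gravel): v = 704×0.0042/0.24 = 12.32 m/d, t = 380/12.32 = 30.84 d
Faster unit: t = 30.8 d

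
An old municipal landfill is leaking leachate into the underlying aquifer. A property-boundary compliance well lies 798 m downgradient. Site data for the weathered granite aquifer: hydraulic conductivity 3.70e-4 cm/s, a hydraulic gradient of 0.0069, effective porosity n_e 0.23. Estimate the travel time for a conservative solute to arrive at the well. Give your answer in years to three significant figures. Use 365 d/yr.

K = 3.70e-4 cm/s × 864 = 0.3197 m/d
Specific discharge q = 0.3197 × 0.0069 = 0.002206 m/d
Seepage velocity v = q / n = 0.002206 / 0.23 = 0.009590 m/d
t = L / v = 798 / 0.009590 = 83210 d
   = 83210 / 365 = 228 yr

228 years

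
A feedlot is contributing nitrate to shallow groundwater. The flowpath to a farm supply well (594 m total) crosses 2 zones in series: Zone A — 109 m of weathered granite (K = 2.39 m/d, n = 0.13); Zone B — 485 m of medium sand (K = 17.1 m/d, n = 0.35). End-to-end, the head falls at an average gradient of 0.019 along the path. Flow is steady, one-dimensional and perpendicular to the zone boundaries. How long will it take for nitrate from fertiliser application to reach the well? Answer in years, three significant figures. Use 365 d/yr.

3.30 years

For zones in series the flux q is common to all zones; the equivalent conductivity is the harmonic (thickness-weighted) mean, K_eq = L_total / Σ(L_j/K_j).
Σ(L/K) = 109/2.39 + 485/17.1 = 45.61 + 28.36 = 73.97 d
K_eq = L_total / Σ(L/K) = 594 / 73.97 = 8.030 m/d
q = K_eq · i = 8.030 × 0.019 = 0.1526 m/d (same in every zone)
Zone A: v = q/n = 0.1526/0.13 = 1.174 m/d → t_A = 109/1.174 = 92.87 d
Zone B: v = q/n = 0.1526/0.35 = 0.4359 m/d → t_B = 485/0.4359 = 1113 d
Total t = 92.87 + 1113 = 1205 d
   = 1205 / 365 = 3.30 yr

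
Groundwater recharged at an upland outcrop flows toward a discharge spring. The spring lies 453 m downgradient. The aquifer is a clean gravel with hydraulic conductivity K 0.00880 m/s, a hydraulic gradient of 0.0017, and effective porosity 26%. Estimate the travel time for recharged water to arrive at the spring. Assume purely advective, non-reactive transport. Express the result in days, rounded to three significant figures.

K = 0.00880 m/s × 86400 s/d = 760.3 m/d
Darcy flux q = K·i = 760.3 × 0.0017 = 1.293 m/d
v_s = q/n_e = 1.293/0.26 = 4.971 m/d
t = L / v = 453 / 4.971 = 91.12 d

91.1 days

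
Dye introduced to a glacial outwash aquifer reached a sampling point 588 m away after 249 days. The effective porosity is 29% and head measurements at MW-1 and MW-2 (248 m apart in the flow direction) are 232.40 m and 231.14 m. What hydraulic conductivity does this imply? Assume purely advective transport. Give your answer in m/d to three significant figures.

Hydraulic gradient i = (232.40 − 231.14) / 248 = 1.26 / 248 = 0.005081
v = L / t = 588 / 249 = 2.361 m/d
K = v · n / i = 2.361 × 0.29 / 0.005081 = 135 m/d

135 m/d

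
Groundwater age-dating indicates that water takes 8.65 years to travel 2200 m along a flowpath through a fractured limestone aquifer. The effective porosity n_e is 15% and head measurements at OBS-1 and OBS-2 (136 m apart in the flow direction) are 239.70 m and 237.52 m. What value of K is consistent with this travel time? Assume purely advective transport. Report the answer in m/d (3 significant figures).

6.52 m/d

Hydraulic gradient i = (239.70 − 237.52) / 136 = 2.18 / 136 = 0.01603
t = 8.65 years = 3157 d
v = L / t = 2200 / 3157 = 0.6968 m/d
K = v · n / i = 0.6968 × 0.15 / 0.01603 = 6.52 m/d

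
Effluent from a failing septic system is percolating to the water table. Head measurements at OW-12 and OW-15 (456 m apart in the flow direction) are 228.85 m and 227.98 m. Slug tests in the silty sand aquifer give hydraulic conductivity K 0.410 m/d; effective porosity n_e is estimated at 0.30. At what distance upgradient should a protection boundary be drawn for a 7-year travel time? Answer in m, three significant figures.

Hydraulic gradient i = (228.85 − 227.98) / 456 = 0.87 / 456 = 0.001908
Darcy flux q = K·i = 0.410 × 0.001908 = 7.822e-4 m/d
Average linear velocity = 7.822e-4 / 0.30 = 0.002607 m/d
T = 7 yr × 365 = 2555 d
L = v × T = 0.002607 × 2555 = 6.662 m

6.66 m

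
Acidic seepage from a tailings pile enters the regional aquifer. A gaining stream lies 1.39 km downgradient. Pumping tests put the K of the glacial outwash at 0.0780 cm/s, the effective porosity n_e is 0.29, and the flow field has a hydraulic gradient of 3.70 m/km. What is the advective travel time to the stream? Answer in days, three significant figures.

K = 0.0780 cm/s × 864 = 67.39 m/d
Specific discharge q = 67.39 × 0.0037 = 0.2494 m/d
v_s = q/n_e = 0.2494/0.29 = 0.8598 m/d
L = 1.39 km = 1390 m
t = L / v = 1390 / 0.8598 = 1617 d

1620 days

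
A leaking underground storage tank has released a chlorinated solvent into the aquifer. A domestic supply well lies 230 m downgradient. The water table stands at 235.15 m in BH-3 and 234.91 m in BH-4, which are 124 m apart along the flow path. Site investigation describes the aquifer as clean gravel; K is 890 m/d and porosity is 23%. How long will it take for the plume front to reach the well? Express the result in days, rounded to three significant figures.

Hydraulic gradient i = (235.15 − 234.91) / 124 = 0.24 / 124 = 0.001935
q = Ki = 890 × 0.001935 = 1.723 m/d
Seepage velocity v = q / n = 1.723 / 0.23 = 7.489 m/d
t = L / v = 230 / 7.489 = 30.71 d

30.7 days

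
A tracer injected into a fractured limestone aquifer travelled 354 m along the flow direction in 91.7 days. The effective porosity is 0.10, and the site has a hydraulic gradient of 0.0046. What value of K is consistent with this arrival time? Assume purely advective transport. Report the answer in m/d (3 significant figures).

v = L / t = 354 / 91.7 = 3.860 m/d
K = v · n / i = 3.860 × 0.10 / 0.0046 = 83.9 m/d

83.9 m/d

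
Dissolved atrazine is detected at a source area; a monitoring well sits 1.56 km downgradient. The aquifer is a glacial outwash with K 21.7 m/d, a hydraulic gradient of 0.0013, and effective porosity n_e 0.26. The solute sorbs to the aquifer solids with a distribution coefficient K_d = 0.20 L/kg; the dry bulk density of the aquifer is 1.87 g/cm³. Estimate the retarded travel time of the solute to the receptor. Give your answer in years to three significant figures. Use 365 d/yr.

Specific discharge q = 21.7 × 0.0013 = 0.02821 m/d
v = Ki/n = 21.7·0.0013/0.26 = 0.1085 m/d
Retardation R = 1 + ρ_b·K_d/n = 1 + 1.87×0.20/0.26 = 2.438
Contaminant velocity v_c = v/R = 0.1085/2.438 = 0.04450 m/d
L = 1.56 km = 1560 m
t = L/v_c = 1560/0.04450 = 35060 d
   = 35060/365 = 96.1 yr

96.1 years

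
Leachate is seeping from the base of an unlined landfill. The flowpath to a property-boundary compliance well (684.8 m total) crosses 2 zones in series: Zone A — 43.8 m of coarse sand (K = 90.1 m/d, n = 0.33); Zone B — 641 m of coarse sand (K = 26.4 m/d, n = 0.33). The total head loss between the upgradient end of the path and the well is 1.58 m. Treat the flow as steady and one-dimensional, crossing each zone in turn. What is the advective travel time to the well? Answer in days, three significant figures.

Steady 1-D flow in series ⇒ the Darcy flux q is identical in every zone and the zone head losses add (resistances L/K in series).
Σ(L/K) = 43.8/90.1 + 641/26.4 = 0.4861 + 24.28 = 24.77 d
q = ΔH / Σ(L/K) = 1.58 / 24.77 = 0.06380 m/d (same in every zone)
Zone A: v = q/n = 0.06380/0.33 = 0.1933 m/d → t_A = 43.8/0.1933 = 226.6 d
Zone B: v = q/n = 0.06380/0.33 = 0.1933 m/d → t_B = 641/0.1933 = 3316 d
Total t = 226.6 + 3316 = 3542 d

3540 days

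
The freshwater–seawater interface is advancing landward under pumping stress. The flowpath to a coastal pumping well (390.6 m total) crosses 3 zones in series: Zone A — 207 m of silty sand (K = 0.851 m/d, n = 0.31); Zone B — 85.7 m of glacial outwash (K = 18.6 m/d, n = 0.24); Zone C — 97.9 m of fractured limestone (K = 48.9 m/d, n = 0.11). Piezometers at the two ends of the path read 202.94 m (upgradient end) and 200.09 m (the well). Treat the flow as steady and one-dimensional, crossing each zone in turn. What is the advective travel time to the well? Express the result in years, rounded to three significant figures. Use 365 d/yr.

Total head drop ΔH = 202.94 − 200.09 = 2.85 m
Continuity: the same q passes through each zone, so ΔH = q·Σ(L_j/K_j) — the zones act as resistances in series.
Σ(L/K) = 207/0.851 + 85.7/18.6 + 97.9/48.9 = 243.2 + 4.608 + 2.002 = 249.9 d
q = ΔH / Σ(L/K) = 2.85 / 249.9 = 0.01141 m/d (same in every zone)
Zone A: v = q/n = 0.01141/0.31 = 0.03680 m/d → t_A = 207/0.03680 = 5626 d
Zone B: v = q/n = 0.01141/0.24 = 0.04753 m/d → t_B = 85.7/0.04753 = 1803 d
Zone C: v = q/n = 0.01141/0.11 = 0.1037 m/d → t_C = 97.9/0.1037 = 944.1 d
Total t = 5626 + 1803 + 944.1 = 8373 d
   = 8373 / 365 = 22.9 yr

22.9 years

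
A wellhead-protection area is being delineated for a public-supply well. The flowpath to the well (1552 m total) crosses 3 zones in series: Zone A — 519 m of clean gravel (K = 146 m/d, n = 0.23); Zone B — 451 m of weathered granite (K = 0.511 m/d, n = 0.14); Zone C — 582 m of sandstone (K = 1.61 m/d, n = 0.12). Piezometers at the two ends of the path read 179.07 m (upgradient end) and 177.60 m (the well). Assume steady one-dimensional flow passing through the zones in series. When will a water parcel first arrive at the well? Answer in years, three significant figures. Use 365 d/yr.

587 years

Total head drop ΔH = 179.07 − 177.60 = 1.47 m
Continuity: the same q passes through each zone, so ΔH = q·Σ(L_j/K_j) — the zones act as resistances in series.
Σ(L/K) = 519/146 + 451/0.511 + 582/1.61 = 3.555 + 882.6 + 361.5 = 1248 d
q = ΔH / Σ(L/K) = 1.47 / 1248 = 0.001178 m/d (same in every zone)
Zone A: v = q/n = 0.001178/0.23 = 0.005123 m/d → t_A = 519/0.005123 = 101300 d
Zone B: v = q/n = 0.001178/0.14 = 0.008416 m/d → t_B = 451/0.008416 = 53590 d
Zone C: v = q/n = 0.001178/0.12 = 0.009819 m/d → t_C = 582/0.009819 = 59280 d
Total t = 101300 + 53590 + 59280 = 214200 d
   = 214200 / 365 = 587 yr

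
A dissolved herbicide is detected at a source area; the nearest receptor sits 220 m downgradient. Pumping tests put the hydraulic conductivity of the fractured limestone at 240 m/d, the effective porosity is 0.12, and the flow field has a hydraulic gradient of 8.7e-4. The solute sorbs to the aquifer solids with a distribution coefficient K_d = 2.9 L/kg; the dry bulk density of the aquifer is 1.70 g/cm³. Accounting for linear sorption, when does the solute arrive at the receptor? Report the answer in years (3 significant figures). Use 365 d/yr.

14.6 years

q = Ki = 240 × 8.7e-4 = 0.2088 m/d
v_s = q/n_e = 0.2088/0.12 = 1.740 m/d
Retardation R = 1 + ρ_b·K_d/n = 1 + 1.70×2.9/0.12 = 42.08
Contaminant velocity v_c = v/R = 1.740/42.08 = 0.04135 m/d
t = L/v_c = 220/0.04135 = 5321 d
   = 5321/365 = 14.6 yr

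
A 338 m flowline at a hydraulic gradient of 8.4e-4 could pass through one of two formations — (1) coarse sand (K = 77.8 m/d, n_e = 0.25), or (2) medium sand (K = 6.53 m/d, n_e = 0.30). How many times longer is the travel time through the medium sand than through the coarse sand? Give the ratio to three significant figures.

Unit 1 (coarse sand): v = 77.8×8.4e-4/0.25 = 0.2614 m/d, t = 338/0.2614 = 1293 d
Unit 2 (medium sand): v = 6.53×8.4e-4/0.30 = 0.01828 m/d, t = 338/0.01828 = 18490 d
t(medium sand) / t(coarse sand) = 18490/1293 = 14.3

14.3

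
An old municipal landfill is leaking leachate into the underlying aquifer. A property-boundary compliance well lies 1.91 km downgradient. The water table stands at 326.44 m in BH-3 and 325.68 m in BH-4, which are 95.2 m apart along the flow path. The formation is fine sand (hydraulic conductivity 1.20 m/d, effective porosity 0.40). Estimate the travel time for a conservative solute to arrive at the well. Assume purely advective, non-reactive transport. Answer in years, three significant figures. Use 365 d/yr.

218 years

Hydraulic gradient i = (326.44 − 325.68) / 95.2 = 0.76 / 95.2 = 0.007983
Specific discharge q = 1.20 × 0.007983 = 0.009580 m/d
v = Ki/n = 1.20·0.007983/0.40 = 0.02395 m/d
L = 1.91 km = 1910 m
t = L / v = 1910 / 0.02395 = 79750 d
   = 79750 / 365 = 218 yr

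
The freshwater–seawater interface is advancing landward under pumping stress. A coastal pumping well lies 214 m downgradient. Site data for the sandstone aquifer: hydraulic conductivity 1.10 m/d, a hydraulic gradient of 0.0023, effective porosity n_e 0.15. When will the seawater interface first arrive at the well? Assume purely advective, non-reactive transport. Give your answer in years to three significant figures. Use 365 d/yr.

34.8 years

Darcy flux q = K·i = 1.10 × 0.0023 = 0.002530 m/d
v_s = q/n_e = 0.002530/0.15 = 0.01687 m/d
t = L / v = 214 / 0.01687 = 12690 d
   = 12690 / 365 = 34.8 yr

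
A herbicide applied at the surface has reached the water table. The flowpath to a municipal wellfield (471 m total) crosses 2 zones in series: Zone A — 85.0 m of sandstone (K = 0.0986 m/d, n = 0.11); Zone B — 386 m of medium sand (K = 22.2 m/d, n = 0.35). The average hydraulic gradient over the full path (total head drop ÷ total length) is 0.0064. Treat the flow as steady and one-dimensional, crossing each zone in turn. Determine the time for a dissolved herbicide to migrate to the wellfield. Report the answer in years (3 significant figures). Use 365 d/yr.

Continuity: the same q passes through each zone, so ΔH = q·Σ(L_j/K_j) — the zones act as resistances in series.
Σ(L/K) = 85.0/0.0986 + 386/22.2 = 862.1 + 17.39 = 879.5 d
K_eq = L_total / Σ(L/K) = 471 / 879.5 = 0.5356 m/d
q = K_eq · i = 0.5356 × 0.0064 = 0.003428 m/d (same in every zone)
Zone A: v = q/n = 0.003428/0.11 = 0.03116 m/d → t_A = 85.0/0.03116 = 2728 d
Zone B: v = q/n = 0.003428/0.35 = 0.009793 m/d → t_B = 386/0.009793 = 39420 d
Total t = 2728 + 39420 = 42140 d
   = 42140 / 365 = 115 yr

115 years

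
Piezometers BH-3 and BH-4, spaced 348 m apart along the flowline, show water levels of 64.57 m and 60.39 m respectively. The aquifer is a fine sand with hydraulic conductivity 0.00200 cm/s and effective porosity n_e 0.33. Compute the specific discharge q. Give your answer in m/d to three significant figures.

0.0208 m/d

Hydraulic gradient i = (64.57 − 60.39) / 348 = 4.18 / 348 = 0.01201
K = 0.00200 cm/s × 864 = 1.728 m/d
q = Ki = 1.728 × 0.01201 = 0.02076 m/d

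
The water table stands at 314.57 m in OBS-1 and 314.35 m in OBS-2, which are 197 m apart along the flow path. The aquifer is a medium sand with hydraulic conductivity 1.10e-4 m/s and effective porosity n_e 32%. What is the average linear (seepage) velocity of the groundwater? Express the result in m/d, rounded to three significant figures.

Hydraulic gradient i = (314.57 − 314.35) / 197 = 0.22 / 197 = 0.001117
K = 1.10e-4 m/s × 86400 s/d = 9.504 m/d
Darcy flux q = K·i = 9.504 × 0.001117 = 0.01061 m/d
v = Ki/n = 9.504·0.001117/0.32 = 0.03317 m/d

0.0332 m/d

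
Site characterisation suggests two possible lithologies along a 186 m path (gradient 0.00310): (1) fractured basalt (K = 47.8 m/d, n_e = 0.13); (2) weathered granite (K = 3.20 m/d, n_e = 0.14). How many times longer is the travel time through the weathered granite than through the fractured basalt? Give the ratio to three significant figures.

16.1

Unit 1 (fractured basalt): v = 47.8×0.0031/0.13 = 1.140 m/d, t = 186/1.140 = 163.2 d
Unit 2 (weathered granite): v = 3.20×0.0031/0.14 = 0.07086 m/d, t = 186/0.07086 = 2625 d
t(weathered granite) / t(fractured basalt) = 2625/163.2 = 16.1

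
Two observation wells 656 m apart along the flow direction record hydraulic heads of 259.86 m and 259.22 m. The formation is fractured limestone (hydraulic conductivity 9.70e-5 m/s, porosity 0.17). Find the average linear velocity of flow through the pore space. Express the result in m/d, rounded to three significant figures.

Hydraulic gradient i = (259.86 − 259.22) / 656 = 0.64 / 656 = 9.756e-4
K = 9.70e-5 m/s × 86400 s/d = 8.381 m/d
Darcy flux q = K·i = 8.381 × 9.756e-4 = 0.008176 m/d
Seepage velocity v = q / n = 0.008176 / 0.17 = 0.04810 m/d

0.0481 m/d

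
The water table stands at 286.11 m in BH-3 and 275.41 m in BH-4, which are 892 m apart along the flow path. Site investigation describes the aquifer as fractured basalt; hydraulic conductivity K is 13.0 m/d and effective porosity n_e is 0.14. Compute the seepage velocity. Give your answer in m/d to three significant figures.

Hydraulic gradient i = (286.11 − 275.41) / 892 = 10.70 / 892 = 0.01200
Darcy flux q = K·i = 13.0 × 0.01200 = 0.1559 m/d
Average linear velocity = 0.1559 / 0.14 = 1.114 m/d

1.11 m/d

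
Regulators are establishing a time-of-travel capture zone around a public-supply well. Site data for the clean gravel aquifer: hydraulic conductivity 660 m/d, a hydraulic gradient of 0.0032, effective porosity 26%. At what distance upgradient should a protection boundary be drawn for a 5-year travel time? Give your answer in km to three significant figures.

Darcy flux q = K·i = 660 × 0.0032 = 2.112 m/d
Seepage velocity v = q / n = 2.112 / 0.26 = 8.123 m/d
T = 5 yr × 365 = 1825 d
L = v × T = 8.123 × 1825 = 14820 m
   = 14.8 km

14.8 km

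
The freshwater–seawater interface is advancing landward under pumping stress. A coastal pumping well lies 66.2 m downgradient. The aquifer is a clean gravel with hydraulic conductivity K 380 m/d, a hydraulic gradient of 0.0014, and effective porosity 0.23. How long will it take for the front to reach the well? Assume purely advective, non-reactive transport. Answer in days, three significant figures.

28.6 days

Specific discharge q = 380 × 0.0014 = 0.5320 m/d
v_s = q/n_e = 0.5320/0.23 = 2.313 m/d
t = L / v = 66.2 / 2.313 = 28.62 d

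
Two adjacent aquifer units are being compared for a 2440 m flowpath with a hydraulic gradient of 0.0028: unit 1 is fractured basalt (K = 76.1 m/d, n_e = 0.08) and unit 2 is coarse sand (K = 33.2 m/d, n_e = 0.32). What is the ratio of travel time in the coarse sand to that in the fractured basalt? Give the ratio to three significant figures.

9.17

Unit 1 (fractured basalt): v = 76.1×0.0028/0.08 = 2.664 m/d, t = 2440/2.664 = 916.1 d
Unit 2 (coarse sand): v = 33.2×0.0028/0.32 = 0.2905 m/d, t = 2440/0.2905 = 8399 d
t(coarse sand) / t(fractured basalt) = 8399/916.1 = 9.17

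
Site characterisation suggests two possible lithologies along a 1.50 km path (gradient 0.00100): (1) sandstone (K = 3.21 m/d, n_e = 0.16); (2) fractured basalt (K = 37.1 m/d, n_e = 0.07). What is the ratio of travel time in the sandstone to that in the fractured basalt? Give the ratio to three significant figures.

Unit 1 (sandstone): v = 3.21×0.0010/0.16 = 0.02006 m/d, t = 1500/0.02006 = 74770 d
Unit 2 (fractured basalt): v = 37.1×0.0010/0.07 = 0.5300 m/d, t = 1500/0.5300 = 2830 d
t(sandstone) / t(fractured basalt) = 74770/2830 = 26.4

26.4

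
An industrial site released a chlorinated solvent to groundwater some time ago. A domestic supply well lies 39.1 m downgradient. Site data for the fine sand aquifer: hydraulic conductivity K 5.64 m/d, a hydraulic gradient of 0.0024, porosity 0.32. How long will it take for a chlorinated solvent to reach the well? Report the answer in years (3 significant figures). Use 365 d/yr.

Specific discharge q = 5.64 × 0.0024 = 0.01354 m/d
v = Ki/n = 5.64·0.0024/0.32 = 0.04230 m/d
t = L / v = 39.1 / 0.04230 = 924.3 d
   = 924.3 / 365 = 2.53 yr

2.53 years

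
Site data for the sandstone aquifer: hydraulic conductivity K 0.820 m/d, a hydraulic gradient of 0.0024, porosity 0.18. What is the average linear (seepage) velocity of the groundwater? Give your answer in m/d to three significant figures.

0.0109 m/d

Specific discharge q = 0.820 × 0.0024 = 0.001968 m/d
v = Ki/n = 0.820·0.0024/0.18 = 0.01093 m/d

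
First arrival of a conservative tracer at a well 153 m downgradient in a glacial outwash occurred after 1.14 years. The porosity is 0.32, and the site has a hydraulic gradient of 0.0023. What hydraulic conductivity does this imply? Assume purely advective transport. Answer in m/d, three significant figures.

51.2 m/d

t = 1.14 years = 416.1 d
v = L / t = 153 / 416.1 = 0.3677 m/d
K = v · n / i = 0.3677 × 0.32 / 0.0023 = 51.2 m/d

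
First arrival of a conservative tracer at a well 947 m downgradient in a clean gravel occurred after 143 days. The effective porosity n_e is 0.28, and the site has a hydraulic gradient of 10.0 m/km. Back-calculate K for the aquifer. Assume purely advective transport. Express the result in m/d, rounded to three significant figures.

v = L / t = 947 / 143 = 6.622 m/d
K = v · n / i = 6.622 × 0.28 / 0.010 = 185 m/d

185 m/d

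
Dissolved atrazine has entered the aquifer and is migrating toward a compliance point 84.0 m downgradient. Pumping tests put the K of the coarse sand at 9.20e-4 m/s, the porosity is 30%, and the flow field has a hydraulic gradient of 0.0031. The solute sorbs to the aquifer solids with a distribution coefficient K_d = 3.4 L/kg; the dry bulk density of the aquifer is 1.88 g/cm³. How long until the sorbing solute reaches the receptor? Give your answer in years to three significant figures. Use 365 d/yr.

6.25 years

K = 9.20e-4 m/s × 86400 s/d = 79.49 m/d
Darcy flux q = K·i = 79.49 × 0.0031 = 0.2464 m/d
Average linear velocity = 0.2464 / 0.30 = 0.8214 m/d
Retardation R = 1 + ρ_b·K_d/n = 1 + 1.88×3.4/0.30 = 22.31
Contaminant velocity v_c = v/R = 0.8214/22.31 = 0.03682 m/d
t = L/v_c = 84.0/0.03682 = 2281 d
   = 2281/365 = 6.25 yr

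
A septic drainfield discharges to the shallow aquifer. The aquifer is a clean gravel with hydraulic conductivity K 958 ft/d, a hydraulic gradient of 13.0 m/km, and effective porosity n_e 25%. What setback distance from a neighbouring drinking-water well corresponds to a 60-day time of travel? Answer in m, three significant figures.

911 m

K = 958 ft/d × 0.3048 = 292.0 m/d
q = Ki = 292.0 × 0.013 = 3.796 m/d
v = Ki/n = 292.0·0.013/0.25 = 15.18 m/d
L = v × T = 15.18 × 60 = 911.0 m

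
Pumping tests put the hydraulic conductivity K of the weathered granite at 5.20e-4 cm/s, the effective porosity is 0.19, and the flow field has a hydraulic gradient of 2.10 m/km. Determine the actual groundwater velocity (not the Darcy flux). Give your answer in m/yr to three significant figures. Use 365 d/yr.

K = 5.20e-4 cm/s × 864 = 0.4493 m/d
q = Ki = 0.4493 × 0.0021 = 9.435e-4 m/d
v = Ki/n = 0.4493·0.0021/0.19 = 0.004966 m/d
   = 0.004966 × 365 = 1.81 m/yr

1.81 m/yr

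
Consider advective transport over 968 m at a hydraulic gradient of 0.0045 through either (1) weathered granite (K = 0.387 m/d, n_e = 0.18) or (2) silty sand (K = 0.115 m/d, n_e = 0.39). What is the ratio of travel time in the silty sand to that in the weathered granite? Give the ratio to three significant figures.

7.29

Unit 1 (weathered granite): v = 0.387×0.0045/0.18 = 0.009675 m/d, t = 968/0.009675 = 100100 d
Unit 2 (silty sand): v = 0.115×0.0045/0.39 = 0.001327 m/d, t = 968/0.001327 = 729500 d
t(silty sand) / t(weathered granite) = 729500/100100 = 7.29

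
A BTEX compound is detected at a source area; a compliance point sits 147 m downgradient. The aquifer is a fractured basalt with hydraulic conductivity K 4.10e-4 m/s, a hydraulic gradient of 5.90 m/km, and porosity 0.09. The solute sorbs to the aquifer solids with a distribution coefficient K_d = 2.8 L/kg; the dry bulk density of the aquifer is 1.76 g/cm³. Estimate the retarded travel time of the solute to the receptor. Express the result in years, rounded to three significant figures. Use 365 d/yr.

K = 4.10e-4 m/s × 86400 s/d = 35.42 m/d
q = Ki = 35.42 × 0.0059 = 0.2090 m/d
v_s = q/n_e = 0.2090/0.09 = 2.322 m/d
Retardation R = 1 + ρ_b·K_d/n = 1 + 1.76×2.8/0.09 = 55.76
Contaminant velocity v_c = v/R = 2.322/55.76 = 0.04165 m/d
t = L/v_c = 147/0.04165 = 3529 d
   = 3529/365 = 9.67 yr

9.67 years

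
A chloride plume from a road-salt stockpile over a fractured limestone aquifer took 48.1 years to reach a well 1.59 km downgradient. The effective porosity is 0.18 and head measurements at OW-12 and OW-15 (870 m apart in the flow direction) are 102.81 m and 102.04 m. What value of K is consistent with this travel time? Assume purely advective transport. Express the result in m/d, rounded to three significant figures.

18.4 m/d

Hydraulic gradient i = (102.81 − 102.04) / 870 = 0.77 / 870 = 8.851e-4
t = 48.1 years = 17560 d
L = 1.59 km = 1590 m
v = L / t = 1590 / 17560 = 0.09056 m/d
K = v · n / i = 0.09056 × 0.18 / 8.851e-4 = 18.4 m/d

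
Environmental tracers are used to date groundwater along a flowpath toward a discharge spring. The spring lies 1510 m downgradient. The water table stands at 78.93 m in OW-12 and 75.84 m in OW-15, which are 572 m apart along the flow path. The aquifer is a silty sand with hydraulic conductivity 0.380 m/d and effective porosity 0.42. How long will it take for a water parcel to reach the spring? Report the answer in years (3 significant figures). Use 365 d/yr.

Hydraulic gradient i = (78.93 − 75.84) / 572 = 3.09 / 572 = 0.005402
Darcy flux q = K·i = 0.380 × 0.005402 = 0.002053 m/d
Seepage velocity v = q / n = 0.002053 / 0.42 = 0.004888 m/d
t = L / v = 1510 / 0.004888 = 308900 d
   = 308900 / 365 = 846 yr

846 years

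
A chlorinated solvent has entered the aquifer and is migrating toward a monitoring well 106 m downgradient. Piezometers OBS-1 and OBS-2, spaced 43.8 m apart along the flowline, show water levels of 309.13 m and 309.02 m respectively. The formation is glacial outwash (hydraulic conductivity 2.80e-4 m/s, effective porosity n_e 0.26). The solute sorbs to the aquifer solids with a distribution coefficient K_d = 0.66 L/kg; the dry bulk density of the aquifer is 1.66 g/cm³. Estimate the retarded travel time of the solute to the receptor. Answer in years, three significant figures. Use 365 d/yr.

6.48 years

Hydraulic gradient i = (309.13 − 309.02) / 43.8 = 0.11 / 43.8 = 0.002511
K = 2.80e-4 m/s × 86400 s/d = 24.19 m/d
q = Ki = 24.19 × 0.002511 = 0.06076 m/d
Average linear velocity = 0.06076 / 0.26 = 0.2337 m/d
Retardation R = 1 + ρ_b·K_d/n = 1 + 1.66×0.66/0.26 = 5.214
Contaminant velocity v_c = v/R = 0.2337/5.214 = 0.04482 m/d
t = L/v_c = 106/0.04482 = 2365 d
   = 2365/365 = 6.48 yr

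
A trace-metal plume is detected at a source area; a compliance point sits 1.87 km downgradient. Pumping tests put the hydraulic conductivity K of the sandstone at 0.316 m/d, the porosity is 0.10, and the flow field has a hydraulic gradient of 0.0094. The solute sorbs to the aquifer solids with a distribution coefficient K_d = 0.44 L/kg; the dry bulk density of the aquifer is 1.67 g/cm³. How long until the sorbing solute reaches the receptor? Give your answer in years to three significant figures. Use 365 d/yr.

q = Ki = 0.316 × 0.0094 = 0.002970 m/d
v_s = q/n_e = 0.002970/0.10 = 0.02970 m/d
Retardation R = 1 + ρ_b·K_d/n = 1 + 1.67×0.44/0.10 = 8.348
Contaminant velocity v_c = v/R = 0.02970/8.348 = 0.003558 m/d
L = 1.87 km = 1870 m
t = L/v_c = 1870/0.003558 = 525500 d
   = 525500/365 = 1440 yr

1440 years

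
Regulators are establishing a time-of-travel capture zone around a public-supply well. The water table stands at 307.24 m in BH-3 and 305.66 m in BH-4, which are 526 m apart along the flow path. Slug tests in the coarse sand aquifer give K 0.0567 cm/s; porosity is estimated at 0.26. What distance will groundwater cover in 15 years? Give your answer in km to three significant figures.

3.10 km

Hydraulic gradient i = (307.24 − 305.66) / 526 = 1.58 / 526 = 0.003004
K = 0.0567 cm/s × 864 = 48.99 m/d
q = Ki = 48.99 × 0.003004 = 0.1472 m/d
v_s = q/n_e = 0.1472/0.26 = 0.5660 m/d
T = 15 yr × 365 = 5475 d
L = v × T = 0.5660 × 5475 = 3099 m
   = 3.10 km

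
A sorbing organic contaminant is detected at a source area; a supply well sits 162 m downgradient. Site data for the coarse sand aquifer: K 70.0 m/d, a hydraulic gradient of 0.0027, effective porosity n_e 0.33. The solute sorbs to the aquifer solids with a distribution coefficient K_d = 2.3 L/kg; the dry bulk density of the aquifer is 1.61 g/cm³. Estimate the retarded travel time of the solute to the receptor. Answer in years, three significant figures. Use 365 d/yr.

9.47 years

q = Ki = 70.0 × 0.0027 = 0.1890 m/d
v_s = q/n_e = 0.1890/0.33 = 0.5727 m/d
Retardation R = 1 + ρ_b·K_d/n = 1 + 1.61×2.3/0.33 = 12.22
Contaminant velocity v_c = v/R = 0.5727/12.22 = 0.04686 m/d
t = L/v_c = 162/0.04686 = 3457 d
   = 3457/365 = 9.47 yr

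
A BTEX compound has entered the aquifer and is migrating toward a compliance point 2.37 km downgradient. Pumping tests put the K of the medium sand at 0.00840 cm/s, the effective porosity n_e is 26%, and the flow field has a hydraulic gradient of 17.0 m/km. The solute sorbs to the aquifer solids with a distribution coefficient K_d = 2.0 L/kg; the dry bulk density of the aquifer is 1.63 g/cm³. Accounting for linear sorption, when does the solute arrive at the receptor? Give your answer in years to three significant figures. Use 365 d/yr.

185 years

K = 0.00840 cm/s × 864 = 7.258 m/d
Specific discharge q = 7.258 × 0.017 = 0.1234 m/d
Average linear velocity = 0.1234 / 0.26 = 0.4745 m/d
Retardation R = 1 + ρ_b·K_d/n = 1 + 1.63×2.0/0.26 = 13.54
Contaminant velocity v_c = v/R = 0.4745/13.54 = 0.03505 m/d
L = 2.37 km = 2370 m
t = L/v_c = 2370/0.03505 = 67620 d
   = 67620/365 = 185 yr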